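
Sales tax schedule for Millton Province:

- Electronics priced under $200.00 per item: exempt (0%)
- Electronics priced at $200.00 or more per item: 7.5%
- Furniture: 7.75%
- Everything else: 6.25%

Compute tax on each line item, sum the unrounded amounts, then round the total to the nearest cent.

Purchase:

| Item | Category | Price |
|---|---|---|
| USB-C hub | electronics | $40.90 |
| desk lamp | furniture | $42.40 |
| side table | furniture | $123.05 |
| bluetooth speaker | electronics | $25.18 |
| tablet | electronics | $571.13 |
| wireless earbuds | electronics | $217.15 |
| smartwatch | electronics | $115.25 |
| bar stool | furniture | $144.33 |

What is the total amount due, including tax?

USB-C hub $40.90: electronics, under $200.00 → 0% → $0.00
Desk lamp $42.40: furniture → 7.75% → $3.286
Side table $123.05: furniture → 7.75% → $9.536375
Bluetooth speaker $25.18: electronics, under $200.00 → 0% → $0.00
Tablet $571.13: electronics, $200.00 or more → 7.5% → $42.83475
Wireless earbuds $217.15: electronics, $200.00 or more → 7.5% → $16.28625
Smartwatch $115.25: electronics, under $200.00 → 0% → $0.00
Bar stool $144.33: furniture → 7.75% → $11.185575
Subtotal = $1279.39; unrounded tax = $83.12895 → $83.13; total due = $1362.52

$1362.52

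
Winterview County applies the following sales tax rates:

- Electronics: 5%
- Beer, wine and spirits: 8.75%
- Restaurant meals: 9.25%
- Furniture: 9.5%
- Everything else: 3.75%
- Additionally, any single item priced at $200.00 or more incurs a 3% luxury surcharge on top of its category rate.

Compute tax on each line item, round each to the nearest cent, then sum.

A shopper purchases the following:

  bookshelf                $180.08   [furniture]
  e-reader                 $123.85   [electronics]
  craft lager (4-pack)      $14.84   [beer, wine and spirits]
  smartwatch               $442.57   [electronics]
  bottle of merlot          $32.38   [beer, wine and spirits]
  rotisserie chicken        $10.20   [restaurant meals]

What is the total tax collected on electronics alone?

$41.60

E-reader $123.85: electronics → 5% → $6.19
Smartwatch $442.57: electronics → 5% + 3% surcharge = 8% → $35.41
Tax on electronics = $6.19 + $35.41 = $41.60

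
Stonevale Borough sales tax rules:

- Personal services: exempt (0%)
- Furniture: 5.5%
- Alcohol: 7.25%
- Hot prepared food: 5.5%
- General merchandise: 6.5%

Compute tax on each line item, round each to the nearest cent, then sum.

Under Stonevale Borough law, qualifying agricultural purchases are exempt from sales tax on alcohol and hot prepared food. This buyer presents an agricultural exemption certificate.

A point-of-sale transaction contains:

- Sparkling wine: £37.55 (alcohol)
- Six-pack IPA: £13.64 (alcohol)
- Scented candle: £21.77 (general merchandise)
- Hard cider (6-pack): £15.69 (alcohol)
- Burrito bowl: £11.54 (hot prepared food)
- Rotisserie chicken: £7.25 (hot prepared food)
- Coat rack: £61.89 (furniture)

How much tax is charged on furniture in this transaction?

Coat rack £61.89: furniture → 5.5% → £3.40
Tax on furniture = £3.40

£3.40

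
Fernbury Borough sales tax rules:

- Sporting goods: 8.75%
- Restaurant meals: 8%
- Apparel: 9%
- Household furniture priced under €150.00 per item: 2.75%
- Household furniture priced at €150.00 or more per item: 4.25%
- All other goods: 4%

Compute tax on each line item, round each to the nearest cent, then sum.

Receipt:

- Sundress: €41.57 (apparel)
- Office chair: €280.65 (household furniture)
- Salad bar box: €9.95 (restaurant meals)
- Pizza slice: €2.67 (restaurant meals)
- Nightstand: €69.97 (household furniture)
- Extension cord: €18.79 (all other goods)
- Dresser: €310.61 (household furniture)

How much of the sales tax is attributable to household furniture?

Office chair €280.65: household furniture, €150.00 or more → 4.25% → €11.93
Nightstand €69.97: household furniture, under €150.00 → 2.75% → €1.92
Dresser €310.61: household furniture, €150.00 or more → 4.25% → €13.20
Tax on household furniture = €11.93 + €1.92 + €13.20 = €27.05

€27.05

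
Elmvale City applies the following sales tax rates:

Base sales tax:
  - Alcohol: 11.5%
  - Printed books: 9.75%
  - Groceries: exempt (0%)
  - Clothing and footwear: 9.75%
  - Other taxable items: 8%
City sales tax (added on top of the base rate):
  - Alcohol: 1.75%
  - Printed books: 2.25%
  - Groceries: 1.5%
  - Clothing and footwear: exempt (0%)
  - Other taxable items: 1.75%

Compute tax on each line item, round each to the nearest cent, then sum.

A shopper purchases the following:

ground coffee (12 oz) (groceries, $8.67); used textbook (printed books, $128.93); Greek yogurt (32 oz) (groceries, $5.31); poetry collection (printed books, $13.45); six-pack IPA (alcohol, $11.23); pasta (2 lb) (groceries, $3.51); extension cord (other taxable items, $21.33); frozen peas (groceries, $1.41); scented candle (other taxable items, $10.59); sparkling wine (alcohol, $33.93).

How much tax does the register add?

$26.46

Ground coffee (12 oz) $8.67: groceries → 0% + 1.5% city = 1.5% → $0.13
Used textbook $128.93: printed books → 9.75% + 2.25% city = 12% → $15.47
Greek yogurt (32 oz) $5.31: groceries → 0% + 1.5% city = 1.5% → $0.08
Poetry collection $13.45: printed books → 9.75% + 2.25% city = 12% → $1.61
Six-pack IPA $11.23: alcohol → 11.5% + 1.75% city = 13.25% → $1.49
Pasta (2 lb) $3.51: groceries → 0% + 1.5% city = 1.5% → $0.05
Extension cord $21.33: other taxable items → 8% + 1.75% city = 9.75% → $2.08
Frozen peas $1.41: groceries → 0% + 1.5% city = 1.5% → $0.02
Scented candle $10.59: other taxable items → 8% + 1.75% city = 9.75% → $1.03
Sparkling wine $33.93: alcohol → 11.5% + 1.75% city = 13.25% → $4.50
Total tax = $0.13 + $15.47 + $0.08 + $1.61 + $1.49 + $0.05 + $2.08 + $0.02 + $1.03 + $4.50 = $26.46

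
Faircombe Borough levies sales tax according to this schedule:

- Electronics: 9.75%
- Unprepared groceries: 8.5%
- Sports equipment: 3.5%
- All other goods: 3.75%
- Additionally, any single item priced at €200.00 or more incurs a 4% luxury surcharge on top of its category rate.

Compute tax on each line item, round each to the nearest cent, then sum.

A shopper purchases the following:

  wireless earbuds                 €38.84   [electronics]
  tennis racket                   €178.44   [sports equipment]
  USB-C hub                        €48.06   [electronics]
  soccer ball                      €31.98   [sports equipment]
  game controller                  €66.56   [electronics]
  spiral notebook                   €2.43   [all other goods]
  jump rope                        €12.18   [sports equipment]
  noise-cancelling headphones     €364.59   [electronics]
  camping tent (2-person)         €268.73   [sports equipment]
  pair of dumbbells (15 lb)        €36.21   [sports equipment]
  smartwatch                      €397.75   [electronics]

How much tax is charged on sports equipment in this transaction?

Tennis racket €178.44: sports equipment → 3.5% → €6.25
Soccer ball €31.98: sports equipment → 3.5% → €1.12
Jump rope €12.18: sports equipment → 3.5% → €0.43
Camping tent (2-person) €268.73: sports equipment → 3.5% + 4% surcharge = 7.5% → €20.15
Pair of dumbbells (15 lb) €36.21: sports equipment → 3.5% → €1.27
Tax on sports equipment = €6.25 + €1.12 + €0.43 + €20.15 + €1.27 = €29.22

€29.22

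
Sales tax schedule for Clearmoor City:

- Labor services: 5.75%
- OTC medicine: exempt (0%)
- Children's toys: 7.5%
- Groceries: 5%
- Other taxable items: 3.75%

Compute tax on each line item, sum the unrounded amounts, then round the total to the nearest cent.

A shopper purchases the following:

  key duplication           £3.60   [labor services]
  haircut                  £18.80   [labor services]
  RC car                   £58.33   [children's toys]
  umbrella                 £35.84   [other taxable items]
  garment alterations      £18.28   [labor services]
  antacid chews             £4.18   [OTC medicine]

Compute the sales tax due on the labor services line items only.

£2.34

Key duplication £3.60: labor services → 5.75% → £0.207
Haircut £18.80: labor services → 5.75% → £1.081
Garment alterations £18.28: labor services → 5.75% → £1.0511
Tax on labor services: unrounded sum = £2.3391 → £2.34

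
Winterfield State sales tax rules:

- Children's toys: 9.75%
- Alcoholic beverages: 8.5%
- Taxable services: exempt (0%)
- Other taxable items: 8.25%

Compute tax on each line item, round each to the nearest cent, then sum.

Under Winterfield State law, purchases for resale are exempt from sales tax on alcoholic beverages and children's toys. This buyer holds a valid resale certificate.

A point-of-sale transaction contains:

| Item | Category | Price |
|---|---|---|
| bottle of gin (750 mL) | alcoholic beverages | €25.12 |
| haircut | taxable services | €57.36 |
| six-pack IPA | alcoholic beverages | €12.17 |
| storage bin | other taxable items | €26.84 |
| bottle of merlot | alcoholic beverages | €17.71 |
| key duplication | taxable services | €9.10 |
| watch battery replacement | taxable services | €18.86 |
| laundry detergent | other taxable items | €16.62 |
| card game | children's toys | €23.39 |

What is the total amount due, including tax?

€210.75

Bottle of gin (750 mL) €25.12: alcoholic beverages, buyer-exempt → 0% → €0.00
Haircut €57.36: taxable services → 0% → €0.00
Six-pack IPA €12.17: alcoholic beverages, buyer-exempt → 0% → €0.00
Storage bin €26.84: other taxable items → 8.25% → €2.21
Bottle of merlot €17.71: alcoholic beverages, buyer-exempt → 0% → €0.00
Key duplication €9.10: taxable services → 0% → €0.00
Watch battery replacement €18.86: taxable services → 0% → €0.00
Laundry detergent €16.62: other taxable items → 8.25% → €1.37
Card game €23.39: children's toys, buyer-exempt → 0% → €0.00
Subtotal = €207.17; tax = €3.58; total due = €210.75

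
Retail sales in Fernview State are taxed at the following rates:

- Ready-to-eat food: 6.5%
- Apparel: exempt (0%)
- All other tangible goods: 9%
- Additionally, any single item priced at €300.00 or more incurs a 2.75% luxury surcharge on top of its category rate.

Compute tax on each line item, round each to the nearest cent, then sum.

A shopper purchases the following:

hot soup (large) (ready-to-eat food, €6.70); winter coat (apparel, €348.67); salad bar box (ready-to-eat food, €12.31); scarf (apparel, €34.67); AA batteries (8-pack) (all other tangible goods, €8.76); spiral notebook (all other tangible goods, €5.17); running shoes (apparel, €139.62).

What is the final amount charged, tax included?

Hot soup (large) €6.70: ready-to-eat food → 6.5% → €0.44
Winter coat €348.67: apparel → 0% + 2.75% surcharge = 2.75% → €9.59
Salad bar box €12.31: ready-to-eat food → 6.5% → €0.80
Scarf €34.67: apparel → 0% → €0.00
AA batteries (8-pack) €8.76: all other tangible goods → 9% → €0.79
Spiral notebook €5.17: all other tangible goods → 9% → €0.47
Running shoes €139.62: apparel → 0% → €0.00
Subtotal = €555.90; tax = €12.09; total due = €567.99

€567.99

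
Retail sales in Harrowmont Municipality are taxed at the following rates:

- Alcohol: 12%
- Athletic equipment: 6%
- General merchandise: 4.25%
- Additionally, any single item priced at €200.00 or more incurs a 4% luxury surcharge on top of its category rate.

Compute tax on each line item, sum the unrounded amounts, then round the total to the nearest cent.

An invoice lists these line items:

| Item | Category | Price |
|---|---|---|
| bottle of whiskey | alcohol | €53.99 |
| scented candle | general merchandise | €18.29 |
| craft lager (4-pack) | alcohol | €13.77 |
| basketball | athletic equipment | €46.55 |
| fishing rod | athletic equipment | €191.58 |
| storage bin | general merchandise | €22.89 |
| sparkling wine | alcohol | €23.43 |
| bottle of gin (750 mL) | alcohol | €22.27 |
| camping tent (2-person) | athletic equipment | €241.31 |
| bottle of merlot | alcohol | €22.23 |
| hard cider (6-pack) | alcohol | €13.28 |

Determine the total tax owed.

Bottle of whiskey €53.99: alcohol → 12% → €6.4788
Scented candle €18.29: general merchandise → 4.25% → €0.777325
Craft lager (4-pack) €13.77: alcohol → 12% → €1.6524
Basketball €46.55: athletic equipment → 6% → €2.793
Fishing rod €191.58: athletic equipment → 6% → €11.4948
Storage bin €22.89: general merchandise → 4.25% → €0.972825
Sparkling wine €23.43: alcohol → 12% → €2.8116
Bottle of gin (750 mL) €22.27: alcohol → 12% → €2.6724
Camping tent (2-person) €241.31: athletic equipment → 6% + 4% surcharge = 10% → €24.131
Bottle of merlot €22.23: alcohol → 12% → €2.6676
Hard cider (6-pack) €13.28: alcohol → 12% → €1.5936
Unrounded tax sum = €58.04535 → €58.05

€58.05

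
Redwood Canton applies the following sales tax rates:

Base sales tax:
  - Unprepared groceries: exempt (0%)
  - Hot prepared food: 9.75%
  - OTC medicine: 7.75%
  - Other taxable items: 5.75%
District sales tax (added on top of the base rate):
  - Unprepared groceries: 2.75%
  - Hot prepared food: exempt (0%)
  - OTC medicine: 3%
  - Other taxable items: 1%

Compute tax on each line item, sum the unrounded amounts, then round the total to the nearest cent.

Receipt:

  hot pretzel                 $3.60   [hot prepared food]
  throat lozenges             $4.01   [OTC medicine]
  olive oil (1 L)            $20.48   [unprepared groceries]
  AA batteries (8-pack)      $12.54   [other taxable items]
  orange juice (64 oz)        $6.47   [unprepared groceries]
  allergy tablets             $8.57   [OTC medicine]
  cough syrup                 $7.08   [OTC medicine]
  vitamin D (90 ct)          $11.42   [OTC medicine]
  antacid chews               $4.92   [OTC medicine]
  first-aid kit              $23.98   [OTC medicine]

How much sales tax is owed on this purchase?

$8.39

Hot pretzel $3.60: hot prepared food → 9.75% + 0% district = 9.75% → $0.351
Throat lozenges $4.01: OTC medicine → 7.75% + 3% district = 10.75% → $0.431075
Olive oil (1 L) $20.48: unprepared groceries → 0% + 2.75% district = 2.75% → $0.5632
AA batteries (8-pack) $12.54: other taxable items → 5.75% + 1% district = 6.75% → $0.84645
Orange juice (64 oz) $6.47: unprepared groceries → 0% + 2.75% district = 2.75% → $0.177925
Allergy tablets $8.57: OTC medicine → 7.75% + 3% district = 10.75% → $0.921275
Cough syrup $7.08: OTC medicine → 7.75% + 3% district = 10.75% → $0.7611
Vitamin D (90 ct) $11.42: OTC medicine → 7.75% + 3% district = 10.75% → $1.22765
Antacid chews $4.92: OTC medicine → 7.75% + 3% district = 10.75% → $0.5289
First-aid kit $23.98: OTC medicine → 7.75% + 3% district = 10.75% → $2.57785
Unrounded tax sum = $8.386425 → $8.39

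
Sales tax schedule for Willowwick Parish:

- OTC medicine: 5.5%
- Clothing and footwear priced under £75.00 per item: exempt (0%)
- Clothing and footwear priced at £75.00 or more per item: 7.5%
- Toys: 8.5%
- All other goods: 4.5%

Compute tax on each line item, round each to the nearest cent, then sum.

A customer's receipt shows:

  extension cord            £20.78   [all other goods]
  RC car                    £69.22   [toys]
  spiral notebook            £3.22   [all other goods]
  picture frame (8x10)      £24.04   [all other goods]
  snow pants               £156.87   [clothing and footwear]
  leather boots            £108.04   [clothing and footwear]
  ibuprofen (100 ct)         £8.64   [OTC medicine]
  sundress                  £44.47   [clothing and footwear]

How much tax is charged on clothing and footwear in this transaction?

£19.87

Snow pants £156.87: clothing and footwear, £75.00 or more → 7.5% → £11.77
Leather boots £108.04: clothing and footwear, £75.00 or more → 7.5% → £8.10
Sundress £44.47: clothing and footwear, under £75.00 → 0% → £0.00
Tax on clothing and footwear = £11.77 + £8.10 + £0.00 = £19.87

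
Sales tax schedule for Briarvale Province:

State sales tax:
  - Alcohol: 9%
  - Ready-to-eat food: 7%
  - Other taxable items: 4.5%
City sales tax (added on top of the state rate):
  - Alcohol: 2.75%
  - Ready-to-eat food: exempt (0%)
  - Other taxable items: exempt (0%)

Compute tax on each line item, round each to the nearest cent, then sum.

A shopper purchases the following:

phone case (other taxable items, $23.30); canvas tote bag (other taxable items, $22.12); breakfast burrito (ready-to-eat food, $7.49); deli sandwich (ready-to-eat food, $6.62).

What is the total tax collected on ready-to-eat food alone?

$0.98

Breakfast burrito $7.49: ready-to-eat food → 7% + 0% city = 7% → $0.52
Deli sandwich $6.62: ready-to-eat food → 7% + 0% city = 7% → $0.46
Tax on ready-to-eat food = $0.52 + $0.46 = $0.98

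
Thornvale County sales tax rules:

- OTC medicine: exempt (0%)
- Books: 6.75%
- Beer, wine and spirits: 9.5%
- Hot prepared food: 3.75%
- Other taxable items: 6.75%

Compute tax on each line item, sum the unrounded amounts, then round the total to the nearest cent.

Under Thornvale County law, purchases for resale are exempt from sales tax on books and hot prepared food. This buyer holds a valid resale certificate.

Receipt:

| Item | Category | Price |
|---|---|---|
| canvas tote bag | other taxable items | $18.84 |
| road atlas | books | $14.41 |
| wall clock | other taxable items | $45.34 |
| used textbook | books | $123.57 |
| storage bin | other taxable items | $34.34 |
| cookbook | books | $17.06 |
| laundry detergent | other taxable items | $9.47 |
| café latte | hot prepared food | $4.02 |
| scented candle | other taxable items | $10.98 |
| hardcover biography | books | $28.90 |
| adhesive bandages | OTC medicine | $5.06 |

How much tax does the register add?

Canvas tote bag $18.84: other taxable items → 6.75% → $1.2717
Road atlas $14.41: books, buyer-exempt → 0% → $0.00
Wall clock $45.34: other taxable items → 6.75% → $3.06045
Used textbook $123.57: books, buyer-exempt → 0% → $0.00
Storage bin $34.34: other taxable items → 6.75% → $2.31795
Cookbook $17.06: books, buyer-exempt → 0% → $0.00
Laundry detergent $9.47: other taxable items → 6.75% → $0.639225
Café latte $4.02: hot prepared food, buyer-exempt → 0% → $0.00
Scented candle $10.98: other taxable items → 6.75% → $0.74115
Hardcover biography $28.90: books, buyer-exempt → 0% → $0.00
Adhesive bandages $5.06: OTC medicine → 0% → $0.00
Unrounded tax sum = $8.030475 → $8.03

$8.03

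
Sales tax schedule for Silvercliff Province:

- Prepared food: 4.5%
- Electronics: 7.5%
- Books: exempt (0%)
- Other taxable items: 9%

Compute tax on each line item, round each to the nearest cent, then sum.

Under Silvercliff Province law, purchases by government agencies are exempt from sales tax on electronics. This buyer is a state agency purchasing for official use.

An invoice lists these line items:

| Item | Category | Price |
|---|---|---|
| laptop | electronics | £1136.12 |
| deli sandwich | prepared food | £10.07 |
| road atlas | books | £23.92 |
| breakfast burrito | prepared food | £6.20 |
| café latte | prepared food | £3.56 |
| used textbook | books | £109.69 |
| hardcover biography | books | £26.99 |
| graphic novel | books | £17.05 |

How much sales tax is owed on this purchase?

Laptop £1136.12: electronics, buyer-exempt → 0% → £0.00
Deli sandwich £10.07: prepared food → 4.5% → £0.45
Road atlas £23.92: books → 0% → £0.00
Breakfast burrito £6.20: prepared food → 4.5% → £0.28
Café latte £3.56: prepared food → 4.5% → £0.16
Used textbook £109.69: books → 0% → £0.00
Hardcover biography £26.99: books → 0% → £0.00
Graphic novel £17.05: books → 0% → £0.00
Total tax = £0.45 + £0.28 + £0.16 = £0.89

£0.89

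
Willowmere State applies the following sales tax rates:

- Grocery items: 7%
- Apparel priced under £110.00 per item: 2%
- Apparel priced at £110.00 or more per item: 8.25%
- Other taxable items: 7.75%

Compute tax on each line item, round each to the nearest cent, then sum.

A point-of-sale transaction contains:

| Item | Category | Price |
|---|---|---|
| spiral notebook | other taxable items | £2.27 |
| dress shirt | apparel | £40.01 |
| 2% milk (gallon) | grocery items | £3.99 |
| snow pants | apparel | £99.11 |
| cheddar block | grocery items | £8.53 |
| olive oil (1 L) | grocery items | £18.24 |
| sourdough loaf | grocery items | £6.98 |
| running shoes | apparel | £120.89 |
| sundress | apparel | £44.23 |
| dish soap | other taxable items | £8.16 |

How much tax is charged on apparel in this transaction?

£13.63

Dress shirt £40.01: apparel, under £110.00 → 2% → £0.80
Snow pants £99.11: apparel, under £110.00 → 2% → £1.98
Running shoes £120.89: apparel, £110.00 or more → 8.25% → £9.97
Sundress £44.23: apparel, under £110.00 → 2% → £0.88
Tax on apparel = £0.80 + £1.98 + £9.97 + £0.88 = £13.63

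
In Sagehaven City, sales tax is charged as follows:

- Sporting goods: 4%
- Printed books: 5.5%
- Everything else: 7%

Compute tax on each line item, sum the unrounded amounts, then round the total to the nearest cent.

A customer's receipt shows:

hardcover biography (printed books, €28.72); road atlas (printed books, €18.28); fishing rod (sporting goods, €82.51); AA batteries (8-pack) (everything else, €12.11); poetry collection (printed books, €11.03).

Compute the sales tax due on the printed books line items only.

€3.19

Hardcover biography €28.72: printed books → 5.5% → €1.5796
Road atlas €18.28: printed books → 5.5% → €1.0054
Poetry collection €11.03: printed books → 5.5% → €0.60665
Tax on printed books: unrounded sum = €3.19165 → €3.19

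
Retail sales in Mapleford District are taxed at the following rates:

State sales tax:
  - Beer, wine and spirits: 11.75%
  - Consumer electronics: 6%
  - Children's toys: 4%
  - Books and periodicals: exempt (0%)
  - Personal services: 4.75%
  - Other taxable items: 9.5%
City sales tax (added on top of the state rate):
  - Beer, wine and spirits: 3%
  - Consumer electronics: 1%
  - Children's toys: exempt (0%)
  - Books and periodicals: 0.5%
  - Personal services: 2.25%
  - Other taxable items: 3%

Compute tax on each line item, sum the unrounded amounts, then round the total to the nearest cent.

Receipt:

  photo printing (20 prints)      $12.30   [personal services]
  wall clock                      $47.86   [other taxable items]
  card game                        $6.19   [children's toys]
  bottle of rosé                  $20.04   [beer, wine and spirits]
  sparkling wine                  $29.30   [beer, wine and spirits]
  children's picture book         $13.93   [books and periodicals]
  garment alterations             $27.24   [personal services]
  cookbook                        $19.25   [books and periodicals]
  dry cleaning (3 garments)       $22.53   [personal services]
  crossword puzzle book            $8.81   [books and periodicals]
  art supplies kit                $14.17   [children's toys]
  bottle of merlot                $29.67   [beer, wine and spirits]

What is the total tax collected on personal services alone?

$4.34

Photo printing (20 prints) $12.30: personal services → 4.75% + 2.25% city = 7% → $0.861
Garment alterations $27.24: personal services → 4.75% + 2.25% city = 7% → $1.9068
Dry cleaning (3 garments) $22.53: personal services → 4.75% + 2.25% city = 7% → $1.5771
Tax on personal services: unrounded sum = $4.3449 → $4.34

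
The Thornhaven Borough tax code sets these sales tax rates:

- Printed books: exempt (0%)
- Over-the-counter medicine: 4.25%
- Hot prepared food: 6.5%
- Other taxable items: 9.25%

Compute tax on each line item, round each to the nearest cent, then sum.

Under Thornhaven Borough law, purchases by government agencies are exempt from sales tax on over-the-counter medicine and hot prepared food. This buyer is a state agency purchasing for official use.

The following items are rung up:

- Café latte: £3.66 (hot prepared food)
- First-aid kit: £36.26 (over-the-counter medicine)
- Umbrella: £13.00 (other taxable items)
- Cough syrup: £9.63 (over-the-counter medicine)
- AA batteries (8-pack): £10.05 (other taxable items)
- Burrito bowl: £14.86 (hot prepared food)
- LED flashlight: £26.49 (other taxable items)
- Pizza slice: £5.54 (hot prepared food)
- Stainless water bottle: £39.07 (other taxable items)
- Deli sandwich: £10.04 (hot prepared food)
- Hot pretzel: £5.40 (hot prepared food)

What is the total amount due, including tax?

£182.19

Café latte £3.66: hot prepared food, buyer-exempt → 0% → £0.00
First-aid kit £36.26: over-the-counter medicine, buyer-exempt → 0% → £0.00
Umbrella £13.00: other taxable items → 9.25% → £1.20
Cough syrup £9.63: over-the-counter medicine, buyer-exempt → 0% → £0.00
AA batteries (8-pack) £10.05: other taxable items → 9.25% → £0.93
Burrito bowl £14.86: hot prepared food, buyer-exempt → 0% → £0.00
LED flashlight £26.49: other taxable items → 9.25% → £2.45
Pizza slice £5.54: hot prepared food, buyer-exempt → 0% → £0.00
Stainless water bottle £39.07: other taxable items → 9.25% → £3.61
Deli sandwich £10.04: hot prepared food, buyer-exempt → 0% → £0.00
Hot pretzel £5.40: hot prepared food, buyer-exempt → 0% → £0.00
Subtotal = £174.00; tax = £8.19; total due = £182.19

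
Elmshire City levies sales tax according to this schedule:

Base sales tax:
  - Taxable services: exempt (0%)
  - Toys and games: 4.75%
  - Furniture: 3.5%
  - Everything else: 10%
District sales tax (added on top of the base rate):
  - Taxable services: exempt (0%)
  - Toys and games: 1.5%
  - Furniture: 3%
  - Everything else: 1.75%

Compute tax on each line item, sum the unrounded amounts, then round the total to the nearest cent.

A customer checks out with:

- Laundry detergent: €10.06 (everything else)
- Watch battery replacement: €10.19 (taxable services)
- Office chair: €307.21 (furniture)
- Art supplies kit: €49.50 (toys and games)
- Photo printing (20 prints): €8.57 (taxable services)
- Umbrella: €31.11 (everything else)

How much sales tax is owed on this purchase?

€27.90

Laundry detergent €10.06: everything else → 10% + 1.75% district = 11.75% → €1.18205
Watch battery replacement €10.19: taxable services → 0% + 0% district = 0% → €0.00
Office chair €307.21: furniture → 3.5% + 3% district = 6.5% → €19.96865
Art supplies kit €49.50: toys and games → 4.75% + 1.5% district = 6.25% → €3.09375
Photo printing (20 prints) €8.57: taxable services → 0% + 0% district = 0% → €0.00
Umbrella €31.11: everything else → 10% + 1.75% district = 11.75% → €3.655425
Unrounded tax sum = €27.899875 → €27.90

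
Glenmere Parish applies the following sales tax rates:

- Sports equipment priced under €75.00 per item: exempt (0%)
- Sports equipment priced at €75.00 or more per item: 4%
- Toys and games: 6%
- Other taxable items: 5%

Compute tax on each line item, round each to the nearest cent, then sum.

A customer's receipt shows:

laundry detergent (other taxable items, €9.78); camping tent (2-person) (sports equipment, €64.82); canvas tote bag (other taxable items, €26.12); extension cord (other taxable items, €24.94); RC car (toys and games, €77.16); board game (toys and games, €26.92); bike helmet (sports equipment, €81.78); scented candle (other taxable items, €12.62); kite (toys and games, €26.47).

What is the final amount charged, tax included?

Laundry detergent €9.78: other taxable items → 5% → €0.49
Camping tent (2-person) €64.82: sports equipment, under €75.00 → 0% → €0.00
Canvas tote bag €26.12: other taxable items → 5% → €1.31
Extension cord €24.94: other taxable items → 5% → €1.25
RC car €77.16: toys and games → 6% → €4.63
Board game €26.92: toys and games → 6% → €1.62
Bike helmet €81.78: sports equipment, €75.00 or more → 4% → €3.27
Scented candle €12.62: other taxable items → 5% → €0.63
Kite €26.47: toys and games → 6% → €1.59
Subtotal = €350.61; tax = €14.79; total due = €365.40

€365.40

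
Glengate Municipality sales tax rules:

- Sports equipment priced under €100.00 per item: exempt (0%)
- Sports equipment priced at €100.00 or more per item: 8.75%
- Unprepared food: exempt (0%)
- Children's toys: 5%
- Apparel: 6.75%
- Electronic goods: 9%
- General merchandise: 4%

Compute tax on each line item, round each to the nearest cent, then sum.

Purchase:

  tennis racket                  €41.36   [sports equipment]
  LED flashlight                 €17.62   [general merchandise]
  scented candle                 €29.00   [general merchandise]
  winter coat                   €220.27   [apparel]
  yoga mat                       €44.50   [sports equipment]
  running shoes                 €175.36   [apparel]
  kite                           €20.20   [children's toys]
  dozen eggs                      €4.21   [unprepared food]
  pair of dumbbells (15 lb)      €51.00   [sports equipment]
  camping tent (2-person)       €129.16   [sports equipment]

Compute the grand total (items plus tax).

Tennis racket €41.36: sports equipment, under €100.00 → 0% → €0.00
LED flashlight €17.62: general merchandise → 4% → €0.70
Scented candle €29.00: general merchandise → 4% → €1.16
Winter coat €220.27: apparel → 6.75% → €14.87
Yoga mat €44.50: sports equipment, under €100.00 → 0% → €0.00
Running shoes €175.36: apparel → 6.75% → €11.84
Kite €20.20: children's toys → 5% → €1.01
Dozen eggs €4.21: unprepared food → 0% → €0.00
Pair of dumbbells (15 lb) €51.00: sports equipment, under €100.00 → 0% → €0.00
Camping tent (2-person) €129.16: sports equipment, €100.00 or more → 8.75% → €11.30
Subtotal = €732.68; tax = €40.88; total due = €773.56

€773.56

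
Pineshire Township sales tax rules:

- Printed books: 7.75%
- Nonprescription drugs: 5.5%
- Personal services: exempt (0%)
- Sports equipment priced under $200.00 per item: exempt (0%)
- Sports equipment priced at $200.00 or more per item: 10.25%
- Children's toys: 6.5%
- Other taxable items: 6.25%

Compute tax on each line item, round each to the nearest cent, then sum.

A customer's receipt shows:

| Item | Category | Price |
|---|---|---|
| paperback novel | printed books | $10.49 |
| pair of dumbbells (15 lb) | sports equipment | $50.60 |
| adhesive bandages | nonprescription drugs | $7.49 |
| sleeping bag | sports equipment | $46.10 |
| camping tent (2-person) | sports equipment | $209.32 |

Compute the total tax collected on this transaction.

$22.68

Paperback novel $10.49: printed books → 7.75% → $0.81
Pair of dumbbells (15 lb) $50.60: sports equipment, under $200.00 → 0% → $0.00
Adhesive bandages $7.49: nonprescription drugs → 5.5% → $0.41
Sleeping bag $46.10: sports equipment, under $200.00 → 0% → $0.00
Camping tent (2-person) $209.32: sports equipment, $200.00 or more → 10.25% → $21.46
Total tax = $0.81 + $0.41 + $21.46 = $22.68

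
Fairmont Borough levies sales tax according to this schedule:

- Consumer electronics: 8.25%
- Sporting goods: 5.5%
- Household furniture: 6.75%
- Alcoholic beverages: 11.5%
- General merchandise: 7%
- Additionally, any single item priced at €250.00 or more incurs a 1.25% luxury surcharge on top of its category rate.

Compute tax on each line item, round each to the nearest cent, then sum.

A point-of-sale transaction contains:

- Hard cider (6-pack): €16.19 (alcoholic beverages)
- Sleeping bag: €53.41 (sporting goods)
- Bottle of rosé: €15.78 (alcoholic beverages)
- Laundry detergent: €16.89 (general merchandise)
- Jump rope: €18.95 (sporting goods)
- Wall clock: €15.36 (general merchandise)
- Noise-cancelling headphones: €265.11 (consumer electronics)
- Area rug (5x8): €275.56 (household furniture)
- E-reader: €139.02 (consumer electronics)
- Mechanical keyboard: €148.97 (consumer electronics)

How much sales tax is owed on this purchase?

Hard cider (6-pack) €16.19: alcoholic beverages → 11.5% → €1.86
Sleeping bag €53.41: sporting goods → 5.5% → €2.94
Bottle of rosé €15.78: alcoholic beverages → 11.5% → €1.81
Laundry detergent €16.89: general merchandise → 7% → €1.18
Jump rope €18.95: sporting goods → 5.5% → €1.04
Wall clock €15.36: general merchandise → 7% → €1.08
Noise-cancelling headphones €265.11: consumer electronics → 8.25% + 1.25% surcharge = 9.5% → €25.19
Area rug (5x8) €275.56: household furniture → 6.75% + 1.25% surcharge = 8% → €22.04
E-reader €139.02: consumer electronics → 8.25% → €11.47
Mechanical keyboard €148.97: consumer electronics → 8.25% → €12.29
Total tax = €1.86 + €2.94 + €1.81 + €1.18 + €1.04 + €1.08 + €25.19 + €22.04 + €11.47 + €12.29 = €80.90

€80.90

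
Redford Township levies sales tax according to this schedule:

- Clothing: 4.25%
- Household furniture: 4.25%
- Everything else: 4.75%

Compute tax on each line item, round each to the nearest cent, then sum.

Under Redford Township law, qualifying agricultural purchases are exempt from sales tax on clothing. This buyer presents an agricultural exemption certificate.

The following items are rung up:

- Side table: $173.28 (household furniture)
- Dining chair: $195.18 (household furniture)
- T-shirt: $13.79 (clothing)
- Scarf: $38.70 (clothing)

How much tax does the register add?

Side table $173.28: household furniture → 4.25% → $7.36
Dining chair $195.18: household furniture → 4.25% → $8.30
T-shirt $13.79: clothing, buyer-exempt → 0% → $0.00
Scarf $38.70: clothing, buyer-exempt → 0% → $0.00
Total tax = $7.36 + $8.30 = $15.66

$15.66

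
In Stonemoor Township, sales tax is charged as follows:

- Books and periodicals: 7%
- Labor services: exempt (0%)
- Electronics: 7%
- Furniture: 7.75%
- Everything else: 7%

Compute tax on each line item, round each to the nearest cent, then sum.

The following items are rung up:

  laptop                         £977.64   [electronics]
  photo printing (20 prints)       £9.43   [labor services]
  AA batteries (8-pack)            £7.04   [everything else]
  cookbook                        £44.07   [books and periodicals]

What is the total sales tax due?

£72.00

Laptop £977.64: electronics → 7% → £68.43
Photo printing (20 prints) £9.43: labor services → 0% → £0.00
AA batteries (8-pack) £7.04: everything else → 7% → £0.49
Cookbook £44.07: books and periodicals → 7% → £3.08
Total tax = £68.43 + £0.49 + £3.08 = £72.00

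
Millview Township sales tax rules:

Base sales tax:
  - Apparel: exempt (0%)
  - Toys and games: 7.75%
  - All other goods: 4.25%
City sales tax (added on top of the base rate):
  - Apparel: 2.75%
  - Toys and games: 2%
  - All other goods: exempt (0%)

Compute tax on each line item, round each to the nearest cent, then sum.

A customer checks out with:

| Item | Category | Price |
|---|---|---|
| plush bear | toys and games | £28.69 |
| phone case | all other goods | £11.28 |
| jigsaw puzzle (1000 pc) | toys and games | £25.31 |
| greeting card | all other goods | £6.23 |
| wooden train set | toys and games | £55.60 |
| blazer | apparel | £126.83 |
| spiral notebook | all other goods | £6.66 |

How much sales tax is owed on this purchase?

Plush bear £28.69: toys and games → 7.75% + 2% city = 9.75% → £2.80
Phone case £11.28: all other goods → 4.25% + 0% city = 4.25% → £0.48
Jigsaw puzzle (1000 pc) £25.31: toys and games → 7.75% + 2% city = 9.75% → £2.47
Greeting card £6.23: all other goods → 4.25% + 0% city = 4.25% → £0.26
Wooden train set £55.60: toys and games → 7.75% + 2% city = 9.75% → £5.42
Blazer £126.83: apparel → 0% + 2.75% city = 2.75% → £3.49
Spiral notebook £6.66: all other goods → 4.25% + 0% city = 4.25% → £0.28
Total tax = £2.80 + £0.48 + £2.47 + £0.26 + £5.42 + £3.49 + £0.28 = £15.20

£15.20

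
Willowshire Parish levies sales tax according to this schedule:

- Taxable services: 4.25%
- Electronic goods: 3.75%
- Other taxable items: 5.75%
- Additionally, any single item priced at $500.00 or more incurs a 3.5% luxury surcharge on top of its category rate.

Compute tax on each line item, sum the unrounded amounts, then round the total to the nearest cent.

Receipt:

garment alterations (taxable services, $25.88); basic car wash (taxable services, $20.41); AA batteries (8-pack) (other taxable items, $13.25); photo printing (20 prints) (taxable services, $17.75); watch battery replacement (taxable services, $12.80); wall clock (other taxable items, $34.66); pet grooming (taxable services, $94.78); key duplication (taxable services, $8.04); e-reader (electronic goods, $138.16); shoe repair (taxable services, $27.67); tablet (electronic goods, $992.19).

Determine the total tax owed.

$88.68

Garment alterations $25.88: taxable services → 4.25% → $1.0999
Basic car wash $20.41: taxable services → 4.25% → $0.867425
AA batteries (8-pack) $13.25: other taxable items → 5.75% → $0.761875
Photo printing (20 prints) $17.75: taxable services → 4.25% → $0.754375
Watch battery replacement $12.80: taxable services → 4.25% → $0.544
Wall clock $34.66: other taxable items → 5.75% → $1.99295
Pet grooming $94.78: taxable services → 4.25% → $4.02815
Key duplication $8.04: taxable services → 4.25% → $0.3417
E-reader $138.16: electronic goods → 3.75% → $5.181
Shoe repair $27.67: taxable services → 4.25% → $1.175975
Tablet $992.19: electronic goods → 3.75% + 3.5% surcharge = 7.25% → $71.933775
Unrounded tax sum = $88.681125 → $88.68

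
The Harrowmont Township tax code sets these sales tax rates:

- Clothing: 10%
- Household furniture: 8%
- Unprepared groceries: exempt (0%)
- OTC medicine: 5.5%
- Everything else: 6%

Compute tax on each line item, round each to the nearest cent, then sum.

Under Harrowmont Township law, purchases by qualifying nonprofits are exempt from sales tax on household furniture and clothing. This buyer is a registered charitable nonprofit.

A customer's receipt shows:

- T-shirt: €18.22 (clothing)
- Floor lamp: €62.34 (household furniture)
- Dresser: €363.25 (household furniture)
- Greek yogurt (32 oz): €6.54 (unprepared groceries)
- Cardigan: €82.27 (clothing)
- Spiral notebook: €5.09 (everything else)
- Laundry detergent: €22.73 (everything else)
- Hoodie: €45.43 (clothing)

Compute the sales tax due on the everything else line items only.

Spiral notebook €5.09: everything else → 6% → €0.31
Laundry detergent €22.73: everything else → 6% → €1.36
Tax on everything else = €0.31 + €1.36 = €1.67

€1.67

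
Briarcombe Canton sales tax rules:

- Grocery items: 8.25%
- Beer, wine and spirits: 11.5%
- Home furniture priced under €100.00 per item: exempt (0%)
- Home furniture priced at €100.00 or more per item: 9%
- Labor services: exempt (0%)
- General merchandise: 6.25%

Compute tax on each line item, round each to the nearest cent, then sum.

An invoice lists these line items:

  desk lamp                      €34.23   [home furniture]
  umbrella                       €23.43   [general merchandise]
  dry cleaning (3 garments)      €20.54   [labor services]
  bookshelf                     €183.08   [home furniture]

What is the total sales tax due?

€17.94

Desk lamp €34.23: home furniture, under €100.00 → 0% → €0.00
Umbrella €23.43: general merchandise → 6.25% → €1.46
Dry cleaning (3 garments) €20.54: labor services → 0% → €0.00
Bookshelf €183.08: home furniture, €100.00 or more → 9% → €16.48
Total tax = €1.46 + €16.48 = €17.94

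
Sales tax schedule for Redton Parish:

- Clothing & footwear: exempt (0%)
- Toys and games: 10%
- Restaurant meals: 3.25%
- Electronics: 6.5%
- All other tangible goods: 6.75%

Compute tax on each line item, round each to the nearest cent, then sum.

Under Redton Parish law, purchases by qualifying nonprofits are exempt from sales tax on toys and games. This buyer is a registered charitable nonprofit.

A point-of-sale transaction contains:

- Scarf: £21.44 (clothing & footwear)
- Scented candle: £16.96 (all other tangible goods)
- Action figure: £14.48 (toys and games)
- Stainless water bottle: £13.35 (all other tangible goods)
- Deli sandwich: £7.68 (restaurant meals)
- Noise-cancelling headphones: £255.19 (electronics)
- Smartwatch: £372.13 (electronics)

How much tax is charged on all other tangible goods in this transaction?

£2.04

Scented candle £16.96: all other tangible goods → 6.75% → £1.14
Stainless water bottle £13.35: all other tangible goods → 6.75% → £0.90
Tax on all other tangible goods = £1.14 + £0.90 = £2.04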